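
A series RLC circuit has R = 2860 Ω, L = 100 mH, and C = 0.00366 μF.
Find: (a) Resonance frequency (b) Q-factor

Step 1 — Resonance condition Im(Z)=0 gives ω₀ = 1/√(LC).
Step 2 — ω₀ = 1/√(0.1·3.66e-09) = 5.227e+04 rad/s.
Step 3 — f₀ = ω₀/(2π) = 8319 Hz.
Step 4 — Series Q: Q = ω₀L/R = 5.227e+04·0.1/2860 = 1.828.

(a) f₀ = 8319 Hz  (b) Q = 1.828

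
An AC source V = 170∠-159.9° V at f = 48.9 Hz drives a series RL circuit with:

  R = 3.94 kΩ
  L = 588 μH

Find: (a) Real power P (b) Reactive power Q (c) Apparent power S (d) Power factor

Step 1 — Angular frequency: ω = 2π·f = 2π·48.9 = 307.2 rad/s.
Step 2 — Component impedances:
  R: Z = R = 3940 Ω
  L: Z = jωL = j·307.2·0.000588 = 0 + j0.1807 Ω
Step 3 — Series combination: Z_total = R + L = 3940 + j0.1807 Ω = 3940∠0.0° Ω.
Step 4 — Source phasor: V = 170∠-159.9° V = -159.6 - j58.42 V.
Step 5 — Current: I = V / Z = -0.04052 - j0.01483 A = 0.04315∠-159.9° A.
Step 6 — Complex power: S = V·I* = 7.335 + j0.0003363 VA.
Step 7 — Real power: P = Re(S) = 7.335 W.
Step 8 — Reactive power: Q = Im(S) = 0.0003363 VAR.
Step 9 — Apparent power: |S| = 7.335 VA.
Step 10 — Power factor: PF = P/|S| = 1 (lagging).

(a) P = 7.335 W  (b) Q = 0.0003363 VAR  (c) S = 7.335 VA  (d) PF = 1 (lagging)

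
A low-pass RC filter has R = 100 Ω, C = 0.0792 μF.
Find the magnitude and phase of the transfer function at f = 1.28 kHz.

Step 1 — Angular frequency: ω = 2π·1280 = 8042 rad/s.
Step 2 — Transfer function: H(jω) = 1/(1 + jωRC).
Step 3 — Denominator: 1 + jωRC = 1 + j·8042·100·7.92e-08 = 1 + j0.0637.
Step 4 — H = 0.996 - j0.06344.
Step 5 — Magnitude: |H| = 0.998 (-0.0 dB); phase: φ = -3.6°.

|H| = 0.998 (-0.0 dB), φ = -3.6°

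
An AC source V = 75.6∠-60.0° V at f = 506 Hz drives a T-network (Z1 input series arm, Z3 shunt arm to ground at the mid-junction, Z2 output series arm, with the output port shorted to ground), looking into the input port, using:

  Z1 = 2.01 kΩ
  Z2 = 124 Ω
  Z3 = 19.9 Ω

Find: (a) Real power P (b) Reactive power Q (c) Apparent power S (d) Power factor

Step 1 — Angular frequency: ω = 2π·f = 2π·506 = 3179 rad/s.
Step 2 — Component impedances:
  Z1: Z = R = 2010 Ω
  Z2: Z = R = 124 Ω
  Z3: Z = R = 19.9 Ω
Step 3 — With the output port shorted to ground, the output series arm Z2 runs from the junction to ground; the shunt arm Z3 also runs from the junction to ground. They appear in parallel: Z3 || Z2 = 17.15 Ω.
Step 4 — Series with input arm Z1: Z_in = Z1 + (Z3 || Z2) = 2027 Ω = 2027∠0.0° Ω.
Step 5 — Source phasor: V = 75.6∠-60.0° V = 37.8 - j65.47 V.
Step 6 — Current: I = V / Z = 0.01865 - j0.0323 A = 0.03729∠-60.0° A.
Step 7 — Complex power: S = V·I* = 2.819 VA.
Step 8 — Real power: P = Re(S) = 2.819 W.
Step 9 — Reactive power: Q = Im(S) = 0 VAR.
Step 10 — Apparent power: |S| = 2.819 VA.
Step 11 — Power factor: PF = P/|S| = 1 (unity).

(a) P = 2.819 W  (b) Q = 0 VAR  (c) S = 2.819 VA  (d) PF = 1 (unity)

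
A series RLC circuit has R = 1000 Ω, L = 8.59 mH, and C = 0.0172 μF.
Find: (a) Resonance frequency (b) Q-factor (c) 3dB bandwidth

Step 1 — Resonance: ω₀ = 1/√(LC) = 1/√(0.00859·1.72e-08) = 8.227e+04 rad/s.
Step 2 — f₀ = ω₀/(2π) = 1.309e+04 Hz.
Step 3 — Series Q: Q = ω₀L/R = 8.227e+04·0.00859/1000 = 0.7067.
Step 4 — Bandwidth: Δω = ω₀/Q = 1.164e+05 rad/s; BW = Δω/(2π) = 1.853e+04 Hz.

(a) f₀ = 1.309e+04 Hz  (b) Q = 0.7067  (c) BW = 1.853e+04 Hz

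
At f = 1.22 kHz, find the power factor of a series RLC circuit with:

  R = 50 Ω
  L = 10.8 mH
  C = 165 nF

Step 1 — Angular frequency: ω = 2π·f = 2π·1220 = 7665 rad/s.
Step 2 — Component impedances:
  R: Z = R = 50 Ω
  L: Z = jωL = j·7665·0.0108 = 0 + j82.79 Ω
  C: Z = 1/(jωC) = -j/(ω·C) = 0 - j790.6 Ω
Step 3 — Series combination: Z_total = R + L + C = 50 - j707.8 Ω = 709.6∠-86.0° Ω.
Step 4 — Power factor: PF = cos(φ) = Re(Z)/|Z| = 50/709.6 = 0.07046.
Step 5 — Type: Im(Z) = -707.8 ⇒ leading (phase φ = -86.0°).

PF = 0.07046 (leading, φ = -86.0°)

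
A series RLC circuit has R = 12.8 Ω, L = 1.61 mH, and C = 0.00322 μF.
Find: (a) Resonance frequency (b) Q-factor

Step 1 — Resonance condition Im(Z)=0 gives ω₀ = 1/√(LC).
Step 2 — ω₀ = 1/√(0.00161·3.22e-09) = 4.392e+05 rad/s.
Step 3 — f₀ = ω₀/(2π) = 6.99e+04 Hz.
Step 4 — Series Q: Q = ω₀L/R = 4.392e+05·0.00161/12.8 = 55.24.

(a) f₀ = 6.99e+04 Hz  (b) Q = 55.24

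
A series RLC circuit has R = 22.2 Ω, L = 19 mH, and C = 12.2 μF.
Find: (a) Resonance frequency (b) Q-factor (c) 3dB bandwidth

Step 1 — Resonance: ω₀ = 1/√(LC) = 1/√(0.019·1.22e-05) = 2077 rad/s.
Step 2 — f₀ = ω₀/(2π) = 330.6 Hz.
Step 3 — Series Q: Q = ω₀L/R = 2077·0.019/22.2 = 1.778.
Step 4 — Bandwidth: Δω = ω₀/Q = 1168 rad/s; BW = Δω/(2π) = 186 Hz.

(a) f₀ = 330.6 Hz  (b) Q = 1.778  (c) BW = 186 Hz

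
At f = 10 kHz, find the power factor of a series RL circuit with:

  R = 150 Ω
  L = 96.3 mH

Step 1 — Angular frequency: ω = 2π·f = 2π·1e+04 = 6.283e+04 rad/s.
Step 2 — Component impedances:
  R: Z = R = 150 Ω
  L: Z = jωL = j·6.283e+04·0.0963 = 0 + j6051 Ω
Step 3 — Series combination: Z_total = R + L = 150 + j6051 Ω = 6053∠88.6° Ω.
Step 4 — Power factor: PF = cos(φ) = Re(Z)/|Z| = 150/6053 = 0.02478.
Step 5 — Type: Im(Z) = 6051 ⇒ lagging (phase φ = 88.6°).

PF = 0.02478 (lagging, φ = 88.6°)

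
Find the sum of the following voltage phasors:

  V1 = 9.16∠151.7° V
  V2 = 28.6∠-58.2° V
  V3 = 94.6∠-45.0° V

Step 1 — Convert each phasor to rectangular form:
  V1 = 9.16·(cos(151.7°) + j·sin(151.7°)) = -8.065 + j4.343 V
  V2 = 28.6·(cos(-58.2°) + j·sin(-58.2°)) = 15.07 - j24.31 V
  V3 = 94.6·(cos(-45.0°) + j·sin(-45.0°)) = 66.89 - j66.89 V
Step 2 — Sum components: V_total = 73.9 - j86.86 V.
Step 3 — Convert to polar: |V_total| = 114 V, ∠V_total = -49.6°.

V_total = 114∠-49.6° V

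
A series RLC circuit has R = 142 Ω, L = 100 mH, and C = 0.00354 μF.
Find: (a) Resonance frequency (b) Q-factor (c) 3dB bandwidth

Step 1 — Resonance condition Im(Z)=0 gives ω₀ = 1/√(LC).
Step 2 — ω₀ = 1/√(0.1·3.54e-09) = 5.315e+04 rad/s.
Step 3 — f₀ = ω₀/(2π) = 8459 Hz.
Step 4 — Series Q: Q = ω₀L/R = 5.315e+04·0.1/142 = 37.43.
Step 5 — 3dB bandwidth: Δω = ω₀/Q = 1420 rad/s; BW = Δω/(2π) = 226 Hz.

(a) f₀ = 8459 Hz  (b) Q = 37.43  (c) BW = 226 Hz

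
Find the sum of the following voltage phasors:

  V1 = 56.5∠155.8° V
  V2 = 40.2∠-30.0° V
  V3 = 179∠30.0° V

Step 1 — Convert each phasor to rectangular form:
  V1 = 56.5·(cos(155.8°) + j·sin(155.8°)) = -51.53 + j23.16 V
  V2 = 40.2·(cos(-30.0°) + j·sin(-30.0°)) = 34.81 - j20.1 V
  V3 = 179·(cos(30.0°) + j·sin(30.0°)) = 155 + j89.5 V
Step 2 — Sum components: V_total = 138.3 + j92.56 V.
Step 3 — Convert to polar: |V_total| = 166.4 V, ∠V_total = 33.8°.

V_total = 166.4∠33.8° V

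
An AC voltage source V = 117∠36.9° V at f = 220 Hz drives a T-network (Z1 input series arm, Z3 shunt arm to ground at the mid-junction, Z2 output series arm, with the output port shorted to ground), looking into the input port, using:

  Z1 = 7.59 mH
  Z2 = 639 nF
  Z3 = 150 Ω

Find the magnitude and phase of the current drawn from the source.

Step 1 — Angular frequency: ω = 2π·f = 2π·220 = 1382 rad/s.
Step 2 — Component impedances:
  Z1: Z = jωL = j·1382·0.00759 = 0 + j10.49 Ω
  Z2: Z = 1/(jωC) = -j/(ω·C) = 0 - j1132 Ω
  Z3: Z = R = 150 Ω
Step 3 — With the output port shorted to ground, the output series arm Z2 runs from the junction to ground; the shunt arm Z3 also runs from the junction to ground. They appear in parallel: Z3 || Z2 = 147.4 - j19.53 Ω.
Step 4 — Series with input arm Z1: Z_in = Z1 + (Z3 || Z2) = 147.4 - j9.04 Ω = 147.7∠-3.5° Ω.
Step 5 — Source phasor: V = 117∠36.9° V = 93.56 + j70.25 V.
Step 6 — Ohm's law: I = V / Z_total = (93.56 + j70.25) / (147.4 - j9.04) = 0.6032 + j0.5135 A.
Step 7 — Convert to polar: |I| = 0.7922 A, ∠I = 40.4°.

I = 0.7922∠40.4° A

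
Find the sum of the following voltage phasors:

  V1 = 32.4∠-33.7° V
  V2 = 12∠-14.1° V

Step 1 — Convert each phasor to rectangular form:
  V1 = 32.4·(cos(-33.7°) + j·sin(-33.7°)) = 26.96 - j17.98 V
  V2 = 12·(cos(-14.1°) + j·sin(-14.1°)) = 11.64 - j2.923 V
Step 2 — Sum components: V_total = 38.59 - j20.9 V.
Step 3 — Convert to polar: |V_total| = 43.89 V, ∠V_total = -28.4°.

V_total = 43.89∠-28.4° V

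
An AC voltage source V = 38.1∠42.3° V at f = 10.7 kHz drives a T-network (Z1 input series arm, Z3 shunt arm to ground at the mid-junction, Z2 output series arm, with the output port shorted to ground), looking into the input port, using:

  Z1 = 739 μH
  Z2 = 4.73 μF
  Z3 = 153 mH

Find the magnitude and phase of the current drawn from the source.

Step 1 — Angular frequency: ω = 2π·f = 2π·1.07e+04 = 6.723e+04 rad/s.
Step 2 — Component impedances:
  Z1: Z = jωL = j·6.723e+04·0.000739 = 0 + j49.68 Ω
  Z2: Z = 1/(jωC) = -j/(ω·C) = 0 - j3.145 Ω
  Z3: Z = jωL = j·6.723e+04·0.153 = 0 + j1.029e+04 Ω
Step 3 — With the output port shorted to ground, the output series arm Z2 runs from the junction to ground; the shunt arm Z3 also runs from the junction to ground. They appear in parallel: Z3 || Z2 = 0 - j3.146 Ω.
Step 4 — Series with input arm Z1: Z_in = Z1 + (Z3 || Z2) = 0 + j46.54 Ω = 46.54∠90.0° Ω.
Step 5 — Source phasor: V = 38.1∠42.3° V = 28.18 + j25.64 V.
Step 6 — Ohm's law: I = V / Z_total = (28.18 + j25.64) / (0 + j46.54) = 0.551 - j0.6055 A.
Step 7 — Convert to polar: |I| = 0.8187 A, ∠I = -47.7°.

I = 0.8187∠-47.7° A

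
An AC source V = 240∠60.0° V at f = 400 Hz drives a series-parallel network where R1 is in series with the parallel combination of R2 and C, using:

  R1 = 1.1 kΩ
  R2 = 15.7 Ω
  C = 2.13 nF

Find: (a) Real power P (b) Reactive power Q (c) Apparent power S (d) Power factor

Step 1 — Angular frequency: ω = 2π·f = 2π·400 = 2513 rad/s.
Step 2 — Component impedances:
  R1: Z = R = 1100 Ω
  R2: Z = R = 15.7 Ω
  C: Z = 1/(jωC) = -j/(ω·C) = 0 - j1.868e+05 Ω
Step 3 — Parallel branch: R2 || C = 1/(1/R2 + 1/C) = 15.7 - j0.00132 Ω.
Step 4 — Series with R1: Z_total = R1 + (R2 || C) = 1116 - j0.00132 Ω = 1116∠-0.0° Ω.
Step 5 — Source phasor: V = 240∠60.0° V = 120 + j207.8 V.
Step 6 — Current: I = V / Z = 0.1076 + j0.1863 A = 0.2151∠60.0° A.
Step 7 — Complex power: S = V·I* = 51.63 - j6.106e-05 VA.
Step 8 — Real power: P = Re(S) = 51.63 W.
Step 9 — Reactive power: Q = Im(S) = -6.106e-05 VAR.
Step 10 — Apparent power: |S| = 51.63 VA.
Step 11 — Power factor: PF = P/|S| = 1 (leading).

(a) P = 51.63 W  (b) Q = -6.106e-05 VAR  (c) S = 51.63 VA  (d) PF = 1 (leading)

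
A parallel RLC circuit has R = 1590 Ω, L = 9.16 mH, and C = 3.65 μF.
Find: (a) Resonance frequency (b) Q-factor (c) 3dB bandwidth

Step 1 — Resonance: ω₀ = 1/√(LC) = 1/√(0.00916·3.65e-06) = 5469 rad/s.
Step 2 — f₀ = ω₀/(2π) = 870.4 Hz.
Step 3 — Parallel Q: Q = R/(ω₀L) = 1590/(5469·0.00916) = 31.74.
Step 4 — Bandwidth: Δω = ω₀/Q = 172.3 rad/s; BW = Δω/(2π) = 27.42 Hz.

(a) f₀ = 870.4 Hz  (b) Q = 31.74  (c) BW = 27.42 Hz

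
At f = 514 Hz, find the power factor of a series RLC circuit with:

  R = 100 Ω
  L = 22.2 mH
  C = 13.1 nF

Step 1 — Angular frequency: ω = 2π·f = 2π·514 = 3230 rad/s.
Step 2 — Component impedances:
  R: Z = R = 100 Ω
  L: Z = jωL = j·3230·0.0222 = 0 + j71.7 Ω
  C: Z = 1/(jωC) = -j/(ω·C) = 0 - j2.364e+04 Ω
Step 3 — Series combination: Z_total = R + L + C = 100 - j2.356e+04 Ω = 2.357e+04∠-89.8° Ω.
Step 4 — Power factor: PF = cos(φ) = Re(Z)/|Z| = 100/23565 = 0.004244.
Step 5 — Type: Im(Z) = -2.356e+04 ⇒ leading (phase φ = -89.8°).

PF = 0.004244 (leading, φ = -89.8°)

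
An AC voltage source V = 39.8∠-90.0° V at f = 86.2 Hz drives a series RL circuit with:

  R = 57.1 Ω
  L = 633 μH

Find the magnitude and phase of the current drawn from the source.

Step 1 — Angular frequency: ω = 2π·f = 2π·86.2 = 541.6 rad/s.
Step 2 — Component impedances:
  R: Z = R = 57.1 Ω
  L: Z = jωL = j·541.6·0.000633 = 0 + j0.3428 Ω
Step 3 — Series combination: Z_total = R + L = 57.1 + j0.3428 Ω = 57.1∠0.3° Ω.
Step 4 — Source phasor: V = 39.8∠-90.0° V = 0 - j39.8 V.
Step 5 — Ohm's law: I = V / Z_total = (0 - j39.8) / (57.1 + j0.3428) = -0.004185 - j0.697 A.
Step 6 — Convert to polar: |I| = 0.697 A, ∠I = -90.3°.

I = 0.697∠-90.3° A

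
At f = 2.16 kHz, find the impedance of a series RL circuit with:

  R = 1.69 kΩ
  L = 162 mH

Step 1 — Angular frequency: ω = 2π·f = 2π·2160 = 1.357e+04 rad/s.
Step 2 — Component impedances:
  R: Z = R = 1690 Ω
  L: Z = jωL = j·1.357e+04·0.162 = 0 + j2199 Ω
Step 3 — Series combination: Z_total = R + L = 1690 + j2199 Ω = 2773∠52.5° Ω.

Z = 1690 + j2199 Ω = 2773∠52.5° Ω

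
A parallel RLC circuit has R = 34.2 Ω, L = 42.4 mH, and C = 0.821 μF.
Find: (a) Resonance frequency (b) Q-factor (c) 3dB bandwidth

Step 1 — Resonance: ω₀ = 1/√(LC) = 1/√(0.0424·8.21e-07) = 5360 rad/s.
Step 2 — f₀ = ω₀/(2π) = 853 Hz.
Step 3 — Parallel Q: Q = R/(ω₀L) = 34.2/(5360·0.0424) = 0.1505.
Step 4 — Bandwidth: Δω = ω₀/Q = 3.561e+04 rad/s; BW = Δω/(2π) = 5668 Hz.

(a) f₀ = 853 Hz  (b) Q = 0.1505  (c) BW = 5668 Hz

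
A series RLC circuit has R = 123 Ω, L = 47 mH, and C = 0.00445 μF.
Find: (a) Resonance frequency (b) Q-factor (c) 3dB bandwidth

Step 1 — Resonance condition Im(Z)=0 gives ω₀ = 1/√(LC).
Step 2 — ω₀ = 1/√(0.047·4.45e-09) = 6.915e+04 rad/s.
Step 3 — f₀ = ω₀/(2π) = 1.101e+04 Hz.
Step 4 — Series Q: Q = ω₀L/R = 6.915e+04·0.047/123 = 26.42.
Step 5 — 3dB bandwidth: Δω = ω₀/Q = 2617 rad/s; BW = Δω/(2π) = 416.5 Hz.

(a) f₀ = 1.101e+04 Hz  (b) Q = 26.42  (c) BW = 416.5 Hz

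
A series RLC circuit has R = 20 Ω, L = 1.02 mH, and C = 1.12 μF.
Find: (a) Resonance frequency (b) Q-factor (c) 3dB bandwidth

Step 1 — Resonance condition Im(Z)=0 gives ω₀ = 1/√(LC).
Step 2 — ω₀ = 1/√(0.00102·1.12e-06) = 2.959e+04 rad/s.
Step 3 — f₀ = ω₀/(2π) = 4709 Hz.
Step 4 — Series Q: Q = ω₀L/R = 2.959e+04·0.00102/20 = 1.509.
Step 5 — 3dB bandwidth: Δω = ω₀/Q = 1.961e+04 rad/s; BW = Δω/(2π) = 3121 Hz.

(a) f₀ = 4709 Hz  (b) Q = 1.509  (c) BW = 3121 Hz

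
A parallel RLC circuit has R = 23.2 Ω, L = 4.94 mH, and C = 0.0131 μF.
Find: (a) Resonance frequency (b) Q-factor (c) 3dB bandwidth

Step 1 — Resonance: ω₀ = 1/√(LC) = 1/√(0.00494·1.31e-08) = 1.243e+05 rad/s.
Step 2 — f₀ = ω₀/(2π) = 1.978e+04 Hz.
Step 3 — Parallel Q: Q = R/(ω₀L) = 23.2/(1.243e+05·0.00494) = 0.03778.
Step 4 — Bandwidth: Δω = ω₀/Q = 3.29e+06 rad/s; BW = Δω/(2π) = 5.237e+05 Hz.

(a) f₀ = 1.978e+04 Hz  (b) Q = 0.03778  (c) BW = 5.237e+05 Hz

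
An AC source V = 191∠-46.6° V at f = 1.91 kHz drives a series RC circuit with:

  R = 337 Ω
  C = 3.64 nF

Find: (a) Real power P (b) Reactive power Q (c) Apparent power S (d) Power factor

Step 1 — Angular frequency: ω = 2π·f = 2π·1910 = 1.2e+04 rad/s.
Step 2 — Component impedances:
  R: Z = R = 337 Ω
  C: Z = 1/(jωC) = -j/(ω·C) = 0 - j2.289e+04 Ω
Step 3 — Series combination: Z_total = R + C = 337 - j2.289e+04 Ω = 2.289e+04∠-89.2° Ω.
Step 4 — Source phasor: V = 191∠-46.6° V = 131.2 - j138.8 V.
Step 5 — Current: I = V / Z = 0.006145 + j0.005642 A = 0.008343∠42.6° A.
Step 6 — Complex power: S = V·I* = 0.02345 - j1.593 VA.
Step 7 — Real power: P = Re(S) = 0.02345 W.
Step 8 — Reactive power: Q = Im(S) = -1.593 VAR.
Step 9 — Apparent power: |S| = 1.593 VA.
Step 10 — Power factor: PF = P/|S| = 0.01472 (leading).

(a) P = 0.02345 W  (b) Q = -1.593 VAR  (c) S = 1.593 VA  (d) PF = 0.01472 (leading)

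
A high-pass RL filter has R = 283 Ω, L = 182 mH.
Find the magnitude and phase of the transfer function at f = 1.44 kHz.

Step 1 — Angular frequency: ω = 2π·1440 = 9048 rad/s.
Step 2 — Transfer function: H(jω) = jωL/(R + jωL).
Step 3 — Numerator jωL = j·1647; denominator R + jωL = 283 + j1647.
Step 4 — H = 0.9713 + j0.1669.
Step 5 — Magnitude: |H| = 0.9856 (-0.1 dB); phase: φ = 9.8°.

|H| = 0.9856 (-0.1 dB), φ = 9.8°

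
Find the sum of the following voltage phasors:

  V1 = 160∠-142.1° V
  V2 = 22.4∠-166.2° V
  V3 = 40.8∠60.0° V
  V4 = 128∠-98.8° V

Step 1 — Convert each phasor to rectangular form:
  V1 = 160·(cos(-142.1°) + j·sin(-142.1°)) = -126.3 - j98.29 V
  V2 = 22.4·(cos(-166.2°) + j·sin(-166.2°)) = -21.75 - j5.343 V
  V3 = 40.8·(cos(60.0°) + j·sin(60.0°)) = 20.4 + j35.33 V
  V4 = 128·(cos(-98.8°) + j·sin(-98.8°)) = -19.58 - j126.5 V
Step 2 — Sum components: V_total = -147.2 - j194.8 V.
Step 3 — Convert to polar: |V_total| = 244.1 V, ∠V_total = -127.1°.

V_total = 244.1∠-127.1° V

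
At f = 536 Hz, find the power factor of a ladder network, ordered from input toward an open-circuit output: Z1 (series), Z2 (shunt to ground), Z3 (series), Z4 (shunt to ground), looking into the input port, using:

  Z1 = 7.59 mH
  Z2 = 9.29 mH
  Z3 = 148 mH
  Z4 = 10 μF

Step 1 — Angular frequency: ω = 2π·f = 2π·536 = 3368 rad/s.
Step 2 — Component impedances:
  Z1: Z = jωL = j·3368·0.00759 = 0 + j25.56 Ω
  Z2: Z = jωL = j·3368·0.00929 = 0 + j31.29 Ω
  Z3: Z = jωL = j·3368·0.148 = 0 + j498.4 Ω
  Z4: Z = 1/(jωC) = -j/(ω·C) = 0 - j29.69 Ω
Step 3 — Ladder network (open output): work backward from the far end, alternating series and parallel combinations. Z_in = 0 + j54.89 Ω = 54.89∠90.0° Ω.
Step 4 — Power factor: PF = cos(φ) = Re(Z)/|Z| = 0/54.89 = 0.
Step 5 — Type: Im(Z) = 54.89 ⇒ lagging (phase φ = 90.0°).

PF = 0 (lagging, φ = 90.0°)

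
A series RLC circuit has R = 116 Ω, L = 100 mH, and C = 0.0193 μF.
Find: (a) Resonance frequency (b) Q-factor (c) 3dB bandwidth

Step 1 — Resonance: ω₀ = 1/√(LC) = 1/√(0.1·1.93e-08) = 2.276e+04 rad/s.
Step 2 — f₀ = ω₀/(2π) = 3623 Hz.
Step 3 — Series Q: Q = ω₀L/R = 2.276e+04·0.1/116 = 19.62.
Step 4 — Bandwidth: Δω = ω₀/Q = 1160 rad/s; BW = Δω/(2π) = 184.6 Hz.

(a) f₀ = 3623 Hz  (b) Q = 19.62  (c) BW = 184.6 Hz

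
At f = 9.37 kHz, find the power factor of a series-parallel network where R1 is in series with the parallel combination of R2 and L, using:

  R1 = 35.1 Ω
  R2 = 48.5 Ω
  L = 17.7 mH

Step 1 — Angular frequency: ω = 2π·f = 2π·9370 = 5.887e+04 rad/s.
Step 2 — Component impedances:
  R1: Z = R = 35.1 Ω
  R2: Z = R = 48.5 Ω
  L: Z = jωL = j·5.887e+04·0.0177 = 0 + j1042 Ω
Step 3 — Parallel branch: R2 || L = 1/(1/R2 + 1/L) = 48.4 + j2.252 Ω.
Step 4 — Series with R1: Z_total = R1 + (R2 || L) = 83.5 + j2.252 Ω = 83.53∠1.5° Ω.
Step 5 — Power factor: PF = cos(φ) = Re(Z)/|Z| = 83.5/83.53 = 0.9996.
Step 6 — Type: Im(Z) = 2.252 ⇒ lagging (phase φ = 1.5°).

PF = 0.9996 (lagging, φ = 1.5°)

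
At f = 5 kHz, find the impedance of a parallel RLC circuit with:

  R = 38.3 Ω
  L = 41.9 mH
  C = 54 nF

Step 1 — Angular frequency: ω = 2π·f = 2π·5000 = 3.142e+04 rad/s.
Step 2 — Component impedances:
  R: Z = R = 38.3 Ω
  L: Z = jωL = j·3.142e+04·0.0419 = 0 + j1316 Ω
  C: Z = 1/(jωC) = -j/(ω·C) = 0 - j589.5 Ω
Step 3 — Parallel combination: 1/Z_total = 1/R + 1/L + 1/C; Z_total = 38.25 - j1.372 Ω = 38.28∠-2.1° Ω.

Z = 38.25 - j1.372 Ω = 38.28∠-2.1° Ω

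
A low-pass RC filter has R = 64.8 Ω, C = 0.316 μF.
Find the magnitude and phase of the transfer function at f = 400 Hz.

Step 1 — Angular frequency: ω = 2π·400 = 2513 rad/s.
Step 2 — Transfer function: H(jω) = 1/(1 + jωRC).
Step 3 — Denominator: 1 + jωRC = 1 + j·2513·64.8·3.16e-07 = 1 + j0.05146.
Step 4 — H = 0.9974 - j0.05133.
Step 5 — Magnitude: |H| = 0.9987 (-0.0 dB); phase: φ = -2.9°.

|H| = 0.9987 (-0.0 dB), φ = -2.9°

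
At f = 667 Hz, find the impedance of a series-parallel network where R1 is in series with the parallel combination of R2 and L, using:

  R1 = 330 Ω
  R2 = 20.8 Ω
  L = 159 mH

Step 1 — Angular frequency: ω = 2π·f = 2π·667 = 4191 rad/s.
Step 2 — Component impedances:
  R1: Z = R = 330 Ω
  R2: Z = R = 20.8 Ω
  L: Z = jωL = j·4191·0.159 = 0 + j666.4 Ω
Step 3 — Parallel branch: R2 || L = 1/(1/R2 + 1/L) = 20.78 + j0.6486 Ω.
Step 4 — Series with R1: Z_total = R1 + (R2 || L) = 350.8 + j0.6486 Ω = 350.8∠0.1° Ω.

Z = 350.8 + j0.6486 Ω = 350.8∠0.1° Ω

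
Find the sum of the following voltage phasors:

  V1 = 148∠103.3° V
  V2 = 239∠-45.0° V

Step 1 — Convert each phasor to rectangular form:
  V1 = 148·(cos(103.3°) + j·sin(103.3°)) = -34.05 + j144 V
  V2 = 239·(cos(-45.0°) + j·sin(-45.0°)) = 169 - j169 V
Step 2 — Sum components: V_total = 135 - j24.97 V.
Step 3 — Convert to polar: |V_total| = 137.2 V, ∠V_total = -10.5°.

V_total = 137.2∠-10.5° V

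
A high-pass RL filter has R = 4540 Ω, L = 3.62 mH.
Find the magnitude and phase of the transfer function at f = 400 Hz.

Step 1 — Angular frequency: ω = 2π·400 = 2513 rad/s.
Step 2 — Transfer function: H(jω) = jωL/(R + jωL).
Step 3 — Numerator jωL = j·9.098; denominator R + jωL = 4540 + j9.098.
Step 4 — H = 4.016e-06 + j0.002004.
Step 5 — Magnitude: |H| = 0.002004 (-54.0 dB); phase: φ = 89.9°.

|H| = 0.002004 (-54.0 dB), φ = 89.9°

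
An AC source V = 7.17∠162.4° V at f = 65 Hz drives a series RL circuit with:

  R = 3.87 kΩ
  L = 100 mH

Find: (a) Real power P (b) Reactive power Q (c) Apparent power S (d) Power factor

Step 1 — Angular frequency: ω = 2π·f = 2π·65 = 408.4 rad/s.
Step 2 — Component impedances:
  R: Z = R = 3870 Ω
  L: Z = jωL = j·408.4·0.1 = 0 + j40.84 Ω
Step 3 — Series combination: Z_total = R + L = 3870 + j40.84 Ω = 3870∠0.6° Ω.
Step 4 — Source phasor: V = 7.17∠162.4° V = -6.834 + j2.168 V.
Step 5 — Current: I = V / Z = -0.00176 + j0.0005788 A = 0.001853∠161.8° A.
Step 6 — Complex power: S = V·I* = 0.01328 + j0.0001402 VA.
Step 7 — Real power: P = Re(S) = 0.01328 W.
Step 8 — Reactive power: Q = Im(S) = 0.0001402 VAR.
Step 9 — Apparent power: |S| = 0.01328 VA.
Step 10 — Power factor: PF = P/|S| = 0.9999 (lagging).

(a) P = 0.01328 W  (b) Q = 0.0001402 VAR  (c) S = 0.01328 VA  (d) PF = 0.9999 (lagging)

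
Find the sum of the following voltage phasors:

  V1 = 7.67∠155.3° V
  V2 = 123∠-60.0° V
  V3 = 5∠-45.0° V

Step 1 — Convert each phasor to rectangular form:
  V1 = 7.67·(cos(155.3°) + j·sin(155.3°)) = -6.968 + j3.205 V
  V2 = 123·(cos(-60.0°) + j·sin(-60.0°)) = 61.5 - j106.5 V
  V3 = 5·(cos(-45.0°) + j·sin(-45.0°)) = 3.536 - j3.536 V
Step 2 — Sum components: V_total = 58.07 - j106.9 V.
Step 3 — Convert to polar: |V_total| = 121.6 V, ∠V_total = -61.5°.

V_total = 121.6∠-61.5° V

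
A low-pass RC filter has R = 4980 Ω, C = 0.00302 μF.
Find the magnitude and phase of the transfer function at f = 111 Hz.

Step 1 — Angular frequency: ω = 2π·111 = 697.4 rad/s.
Step 2 — Transfer function: H(jω) = 1/(1 + jωRC).
Step 3 — Denominator: 1 + jωRC = 1 + j·697.4·4980·3.02e-09 = 1 + j0.01049.
Step 4 — H = 0.9999 - j0.01049.
Step 5 — Magnitude: |H| = 0.9999 (-0.0 dB); phase: φ = -0.6°.

|H| = 0.9999 (-0.0 dB), φ = -0.6°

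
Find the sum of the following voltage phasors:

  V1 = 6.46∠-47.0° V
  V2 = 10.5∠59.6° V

Step 1 — Convert each phasor to rectangular form:
  V1 = 6.46·(cos(-47.0°) + j·sin(-47.0°)) = 4.406 - j4.725 V
  V2 = 10.5·(cos(59.6°) + j·sin(59.6°)) = 5.313 + j9.056 V
Step 2 — Sum components: V_total = 9.719 + j4.332 V.
Step 3 — Convert to polar: |V_total| = 10.64 V, ∠V_total = 24.0°.

V_total = 10.64∠24.0° V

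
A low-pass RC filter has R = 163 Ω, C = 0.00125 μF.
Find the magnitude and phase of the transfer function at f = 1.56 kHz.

Step 1 — Angular frequency: ω = 2π·1560 = 9802 rad/s.
Step 2 — Transfer function: H(jω) = 1/(1 + jωRC).
Step 3 — Denominator: 1 + jωRC = 1 + j·9802·163·1.25e-09 = 1 + j0.001997.
Step 4 — H = 1 - j0.001997.
Step 5 — Magnitude: |H| = 1 (-0.0 dB); phase: φ = -0.1°.

|H| = 1 (-0.0 dB), φ = -0.1°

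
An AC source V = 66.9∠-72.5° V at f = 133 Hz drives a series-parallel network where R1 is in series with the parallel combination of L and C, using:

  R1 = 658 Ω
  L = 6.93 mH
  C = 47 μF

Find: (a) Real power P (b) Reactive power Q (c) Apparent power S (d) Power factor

Step 1 — Angular frequency: ω = 2π·f = 2π·133 = 835.7 rad/s.
Step 2 — Component impedances:
  R1: Z = R = 658 Ω
  L: Z = jωL = j·835.7·0.00693 = 0 + j5.791 Ω
  C: Z = 1/(jωC) = -j/(ω·C) = 0 - j25.46 Ω
Step 3 — Parallel branch: L || C = 1/(1/L + 1/C) = 0 + j7.496 Ω.
Step 4 — Series with R1: Z_total = R1 + (L || C) = 658 + j7.496 Ω = 658∠0.7° Ω.
Step 5 — Source phasor: V = 66.9∠-72.5° V = 20.12 - j63.8 V.
Step 6 — Current: I = V / Z = 0.02946 - j0.0973 A = 0.1017∠-73.2° A.
Step 7 — Complex power: S = V·I* = 6.801 + j0.07748 VA.
Step 8 — Real power: P = Re(S) = 6.801 W.
Step 9 — Reactive power: Q = Im(S) = 0.07748 VAR.
Step 10 — Apparent power: |S| = 6.801 VA.
Step 11 — Power factor: PF = P/|S| = 0.9999 (lagging).

(a) P = 6.801 W  (b) Q = 0.07748 VAR  (c) S = 6.801 VA  (d) PF = 0.9999 (lagging)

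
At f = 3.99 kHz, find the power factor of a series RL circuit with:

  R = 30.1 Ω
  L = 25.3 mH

Step 1 — Angular frequency: ω = 2π·f = 2π·3990 = 2.507e+04 rad/s.
Step 2 — Component impedances:
  R: Z = R = 30.1 Ω
  L: Z = jωL = j·2.507e+04·0.0253 = 0 + j634.3 Ω
Step 3 — Series combination: Z_total = R + L = 30.1 + j634.3 Ω = 635∠87.3° Ω.
Step 4 — Power factor: PF = cos(φ) = Re(Z)/|Z| = 30.1/635 = 0.0474.
Step 5 — Type: Im(Z) = 634.3 ⇒ lagging (phase φ = 87.3°).

PF = 0.0474 (lagging, φ = 87.3°)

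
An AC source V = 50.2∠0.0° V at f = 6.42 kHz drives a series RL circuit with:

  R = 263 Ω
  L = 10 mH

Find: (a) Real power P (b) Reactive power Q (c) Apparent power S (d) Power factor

Step 1 — Angular frequency: ω = 2π·f = 2π·6420 = 4.034e+04 rad/s.
Step 2 — Component impedances:
  R: Z = R = 263 Ω
  L: Z = jωL = j·4.034e+04·0.01 = 0 + j403.4 Ω
Step 3 — Series combination: Z_total = R + L = 263 + j403.4 Ω = 481.5∠56.9° Ω.
Step 4 — Source phasor: V = 50.2∠0.0° V = 50.2 V.
Step 5 — Current: I = V / Z = 0.05694 - j0.08733 A = 0.1042∠-56.9° A.
Step 6 — Complex power: S = V·I* = 2.858 + j4.384 VA.
Step 7 — Real power: P = Re(S) = 2.858 W.
Step 8 — Reactive power: Q = Im(S) = 4.384 VAR.
Step 9 — Apparent power: |S| = 5.233 VA.
Step 10 — Power factor: PF = P/|S| = 0.5462 (lagging).

(a) P = 2.858 W  (b) Q = 4.384 VAR  (c) S = 5.233 VA  (d) PF = 0.5462 (lagging)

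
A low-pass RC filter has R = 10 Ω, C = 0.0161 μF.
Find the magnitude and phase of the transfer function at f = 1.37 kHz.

Step 1 — Angular frequency: ω = 2π·1370 = 8608 rad/s.
Step 2 — Transfer function: H(jω) = 1/(1 + jωRC).
Step 3 — Denominator: 1 + jωRC = 1 + j·8608·10·1.61e-08 = 1 + j0.001386.
Step 4 — H = 1 - j0.001386.
Step 5 — Magnitude: |H| = 1 (-0.0 dB); phase: φ = -0.1°.

|H| = 1 (-0.0 dB), φ = -0.1°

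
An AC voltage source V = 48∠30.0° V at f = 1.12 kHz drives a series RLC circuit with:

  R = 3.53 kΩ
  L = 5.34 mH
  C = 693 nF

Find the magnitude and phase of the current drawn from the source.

Step 1 — Angular frequency: ω = 2π·f = 2π·1120 = 7037 rad/s.
Step 2 — Component impedances:
  R: Z = R = 3530 Ω
  L: Z = jωL = j·7037·0.00534 = 0 + j37.58 Ω
  C: Z = 1/(jωC) = -j/(ω·C) = 0 - j205.1 Ω
Step 3 — Series combination: Z_total = R + L + C = 3530 - j167.5 Ω = 3534∠-2.7° Ω.
Step 4 — Source phasor: V = 48∠30.0° V = 41.57 + j24 V.
Step 5 — Ohm's law: I = V / Z_total = (41.57 + j24) / (3530 - j167.5) = 0.01143 + j0.007341 A.
Step 6 — Convert to polar: |I| = 0.01358 A, ∠I = 32.7°.

I = 0.01358∠32.7° A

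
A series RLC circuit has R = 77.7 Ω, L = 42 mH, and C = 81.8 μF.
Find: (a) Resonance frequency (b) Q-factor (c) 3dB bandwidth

Step 1 — Resonance condition Im(Z)=0 gives ω₀ = 1/√(LC).
Step 2 — ω₀ = 1/√(0.042·8.18e-05) = 539.5 rad/s.
Step 3 — f₀ = ω₀/(2π) = 85.87 Hz.
Step 4 — Series Q: Q = ω₀L/R = 539.5·0.042/77.7 = 0.2916.
Step 5 — 3dB bandwidth: Δω = ω₀/Q = 1850 rad/s; BW = Δω/(2π) = 294.4 Hz.

(a) f₀ = 85.87 Hz  (b) Q = 0.2916  (c) BW = 294.4 Hz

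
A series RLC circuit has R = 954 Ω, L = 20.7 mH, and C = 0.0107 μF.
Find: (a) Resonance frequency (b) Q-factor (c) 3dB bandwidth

Step 1 — Resonance: ω₀ = 1/√(LC) = 1/√(0.0207·1.07e-08) = 6.719e+04 rad/s.
Step 2 — f₀ = ω₀/(2π) = 1.069e+04 Hz.
Step 3 — Series Q: Q = ω₀L/R = 6.719e+04·0.0207/954 = 1.458.
Step 4 — Bandwidth: Δω = ω₀/Q = 4.609e+04 rad/s; BW = Δω/(2π) = 7335 Hz.

(a) f₀ = 1.069e+04 Hz  (b) Q = 1.458  (c) BW = 7335 Hz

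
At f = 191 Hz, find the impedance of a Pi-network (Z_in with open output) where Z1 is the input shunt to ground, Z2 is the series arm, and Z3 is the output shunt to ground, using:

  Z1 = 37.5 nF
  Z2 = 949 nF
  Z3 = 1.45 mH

Step 1 — Angular frequency: ω = 2π·f = 2π·191 = 1200 rad/s.
Step 2 — Component impedances:
  Z1: Z = 1/(jωC) = -j/(ω·C) = 0 - j2.222e+04 Ω
  Z2: Z = 1/(jωC) = -j/(ω·C) = 0 - j878.1 Ω
  Z3: Z = jωL = j·1200·0.00145 = 0 + j1.74 Ω
Step 3 — With open output, the series arm Z2 and the output shunt Z3 appear in series to ground: Z2 + Z3 = 0 - j876.3 Ω.
Step 4 — Parallel with input shunt Z1: Z_in = Z1 || (Z2 + Z3) = 0 - j843.1 Ω = 843.1∠-90.0° Ω.

Z = 0 - j843.1 Ω = 843.1∠-90.0° Ω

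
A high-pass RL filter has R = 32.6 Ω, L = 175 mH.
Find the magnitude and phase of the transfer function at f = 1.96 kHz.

Step 1 — Angular frequency: ω = 2π·1960 = 1.232e+04 rad/s.
Step 2 — Transfer function: H(jω) = jωL/(R + jωL).
Step 3 — Numerator jωL = j·2155; denominator R + jωL = 32.6 + j2155.
Step 4 — H = 0.9998 + j0.01512.
Step 5 — Magnitude: |H| = 0.9999 (-0.0 dB); phase: φ = 0.9°.

|H| = 0.9999 (-0.0 dB), φ = 0.9°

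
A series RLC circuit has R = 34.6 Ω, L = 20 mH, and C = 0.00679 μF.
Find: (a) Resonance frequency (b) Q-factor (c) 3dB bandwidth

Step 1 — Resonance: ω₀ = 1/√(LC) = 1/√(0.02·6.79e-09) = 8.581e+04 rad/s.
Step 2 — f₀ = ω₀/(2π) = 1.366e+04 Hz.
Step 3 — Series Q: Q = ω₀L/R = 8.581e+04·0.02/34.6 = 49.6.
Step 4 — Bandwidth: Δω = ω₀/Q = 1730 rad/s; BW = Δω/(2π) = 275.3 Hz.

(a) f₀ = 1.366e+04 Hz  (b) Q = 49.6  (c) BW = 275.3 Hz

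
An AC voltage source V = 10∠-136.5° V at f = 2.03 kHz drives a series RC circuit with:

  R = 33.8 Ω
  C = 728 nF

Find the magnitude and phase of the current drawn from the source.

Step 1 — Angular frequency: ω = 2π·f = 2π·2030 = 1.275e+04 rad/s.
Step 2 — Component impedances:
  R: Z = R = 33.8 Ω
  C: Z = 1/(jωC) = -j/(ω·C) = 0 - j107.7 Ω
Step 3 — Series combination: Z_total = R + C = 33.8 - j107.7 Ω = 112.9∠-72.6° Ω.
Step 4 — Source phasor: V = 10∠-136.5° V = -7.254 - j6.884 V.
Step 5 — Ohm's law: I = V / Z_total = (-7.254 - j6.884) / (33.8 - j107.7) = 0.03894 - j0.07958 A.
Step 6 — Convert to polar: |I| = 0.08859 A, ∠I = -63.9°.

I = 0.08859∠-63.9° A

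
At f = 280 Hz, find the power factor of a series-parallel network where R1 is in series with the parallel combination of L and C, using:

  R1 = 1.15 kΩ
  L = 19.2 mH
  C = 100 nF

Step 1 — Angular frequency: ω = 2π·f = 2π·280 = 1759 rad/s.
Step 2 — Component impedances:
  R1: Z = R = 1150 Ω
  L: Z = jωL = j·1759·0.0192 = 0 + j33.78 Ω
  C: Z = 1/(jωC) = -j/(ω·C) = 0 - j5684 Ω
Step 3 — Parallel branch: L || C = 1/(1/L + 1/C) = 0 + j33.98 Ω.
Step 4 — Series with R1: Z_total = R1 + (L || C) = 1150 + j33.98 Ω = 1151∠1.7° Ω.
Step 5 — Power factor: PF = cos(φ) = Re(Z)/|Z| = 1150/1150.5 = 0.9996.
Step 6 — Type: Im(Z) = 33.98 ⇒ lagging (phase φ = 1.7°).

PF = 0.9996 (lagging, φ = 1.7°)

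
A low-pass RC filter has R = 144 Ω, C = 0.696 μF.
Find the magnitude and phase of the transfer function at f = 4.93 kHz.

Step 1 — Angular frequency: ω = 2π·4930 = 3.098e+04 rad/s.
Step 2 — Transfer function: H(jω) = 1/(1 + jωRC).
Step 3 — Denominator: 1 + jωRC = 1 + j·3.098e+04·144·6.96e-07 = 1 + j3.105.
Step 4 — H = 0.094 - j0.2918.
Step 5 — Magnitude: |H| = 0.3066 (-10.3 dB); phase: φ = -72.1°.

|H| = 0.3066 (-10.3 dB), φ = -72.1°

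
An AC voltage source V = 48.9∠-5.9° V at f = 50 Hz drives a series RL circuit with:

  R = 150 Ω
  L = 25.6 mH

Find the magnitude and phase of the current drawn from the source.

Step 1 — Angular frequency: ω = 2π·f = 2π·50 = 314.2 rad/s.
Step 2 — Component impedances:
  R: Z = R = 150 Ω
  L: Z = jωL = j·314.2·0.0256 = 0 + j8.042 Ω
Step 3 — Series combination: Z_total = R + L = 150 + j8.042 Ω = 150.2∠3.1° Ω.
Step 4 — Source phasor: V = 48.9∠-5.9° V = 48.64 - j5.027 V.
Step 5 — Ohm's law: I = V / Z_total = (48.64 - j5.027) / (150 + j8.042) = 0.3216 - j0.05075 A.
Step 6 — Convert to polar: |I| = 0.3255 A, ∠I = -9.0°.

I = 0.3255∠-9.0° A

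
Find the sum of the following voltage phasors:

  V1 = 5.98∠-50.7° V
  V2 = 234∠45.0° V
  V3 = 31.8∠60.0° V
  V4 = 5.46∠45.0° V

Step 1 — Convert each phasor to rectangular form:
  V1 = 5.98·(cos(-50.7°) + j·sin(-50.7°)) = 3.788 - j4.628 V
  V2 = 234·(cos(45.0°) + j·sin(45.0°)) = 165.5 + j165.5 V
  V3 = 31.8·(cos(60.0°) + j·sin(60.0°)) = 15.9 + j27.54 V
  V4 = 5.46·(cos(45.0°) + j·sin(45.0°)) = 3.861 + j3.861 V
Step 2 — Sum components: V_total = 189 + j192.2 V.
Step 3 — Convert to polar: |V_total| = 269.6 V, ∠V_total = 45.5°.

V_total = 269.6∠45.5° V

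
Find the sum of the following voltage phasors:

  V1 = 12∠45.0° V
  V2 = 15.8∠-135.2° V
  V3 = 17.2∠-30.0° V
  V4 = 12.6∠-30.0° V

Step 1 — Convert each phasor to rectangular form:
  V1 = 12·(cos(45.0°) + j·sin(45.0°)) = 8.485 + j8.485 V
  V2 = 15.8·(cos(-135.2°) + j·sin(-135.2°)) = -11.21 - j11.13 V
  V3 = 17.2·(cos(-30.0°) + j·sin(-30.0°)) = 14.9 - j8.6 V
  V4 = 12.6·(cos(-30.0°) + j·sin(-30.0°)) = 10.91 - j6.3 V
Step 2 — Sum components: V_total = 23.08 - j17.55 V.
Step 3 — Convert to polar: |V_total| = 28.99 V, ∠V_total = -37.2°.

V_total = 28.99∠-37.2° V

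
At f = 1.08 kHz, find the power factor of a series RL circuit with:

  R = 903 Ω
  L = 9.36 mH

Step 1 — Angular frequency: ω = 2π·f = 2π·1080 = 6786 rad/s.
Step 2 — Component impedances:
  R: Z = R = 903 Ω
  L: Z = jωL = j·6786·0.00936 = 0 + j63.52 Ω
Step 3 — Series combination: Z_total = R + L = 903 + j63.52 Ω = 905.2∠4.0° Ω.
Step 4 — Power factor: PF = cos(φ) = Re(Z)/|Z| = 903/905.23 = 0.9975.
Step 5 — Type: Im(Z) = 63.52 ⇒ lagging (phase φ = 4.0°).

PF = 0.9975 (lagging, φ = 4.0°)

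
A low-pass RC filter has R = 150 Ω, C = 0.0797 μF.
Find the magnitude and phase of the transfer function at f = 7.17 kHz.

Step 1 — Angular frequency: ω = 2π·7170 = 4.505e+04 rad/s.
Step 2 — Transfer function: H(jω) = 1/(1 + jωRC).
Step 3 — Denominator: 1 + jωRC = 1 + j·4.505e+04·150·7.97e-08 = 1 + j0.5386.
Step 4 — H = 0.7752 - j0.4175.
Step 5 — Magnitude: |H| = 0.8804 (-1.1 dB); phase: φ = -28.3°.

|H| = 0.8804 (-1.1 dB), φ = -28.3°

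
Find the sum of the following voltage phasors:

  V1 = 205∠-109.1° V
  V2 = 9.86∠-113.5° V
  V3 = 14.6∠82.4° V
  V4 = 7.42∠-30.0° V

Step 1 — Convert each phasor to rectangular form:
  V1 = 205·(cos(-109.1°) + j·sin(-109.1°)) = -67.08 - j193.7 V
  V2 = 9.86·(cos(-113.5°) + j·sin(-113.5°)) = -3.932 - j9.042 V
  V3 = 14.6·(cos(82.4°) + j·sin(82.4°)) = 1.931 + j14.47 V
  V4 = 7.42·(cos(-30.0°) + j·sin(-30.0°)) = 6.426 - j3.71 V
Step 2 — Sum components: V_total = -62.65 - j192 V.
Step 3 — Convert to polar: |V_total| = 202 V, ∠V_total = -108.1°.

V_total = 202∠-108.1° V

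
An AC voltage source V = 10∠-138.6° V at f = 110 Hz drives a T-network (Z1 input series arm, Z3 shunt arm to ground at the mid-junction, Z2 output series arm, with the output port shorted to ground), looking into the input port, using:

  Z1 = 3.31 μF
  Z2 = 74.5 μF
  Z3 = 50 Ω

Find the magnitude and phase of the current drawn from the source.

Step 1 — Angular frequency: ω = 2π·f = 2π·110 = 691.2 rad/s.
Step 2 — Component impedances:
  Z1: Z = 1/(jωC) = -j/(ω·C) = 0 - j437.1 Ω
  Z2: Z = 1/(jωC) = -j/(ω·C) = 0 - j19.42 Ω
  Z3: Z = R = 50 Ω
Step 3 — With the output port shorted to ground, the output series arm Z2 runs from the junction to ground; the shunt arm Z3 also runs from the junction to ground. They appear in parallel: Z3 || Z2 = 6.555 - j16.88 Ω.
Step 4 — Series with input arm Z1: Z_in = Z1 + (Z3 || Z2) = 6.555 - j454 Ω = 454∠-89.2° Ω.
Step 5 — Source phasor: V = 10∠-138.6° V = -7.501 - j6.613 V.
Step 6 — Ohm's law: I = V / Z_total = (-7.501 - j6.613) / (6.555 - j454) = 0.01433 - j0.01673 A.
Step 7 — Convert to polar: |I| = 0.02202 A, ∠I = -49.4°.

I = 0.02202∠-49.4° A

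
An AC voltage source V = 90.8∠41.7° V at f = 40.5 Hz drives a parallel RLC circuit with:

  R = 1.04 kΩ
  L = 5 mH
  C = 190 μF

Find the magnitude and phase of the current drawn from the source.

Step 1 — Angular frequency: ω = 2π·f = 2π·40.5 = 254.5 rad/s.
Step 2 — Component impedances:
  R: Z = R = 1040 Ω
  L: Z = jωL = j·254.5·0.005 = 0 + j1.272 Ω
  C: Z = 1/(jωC) = -j/(ω·C) = 0 - j20.68 Ω
Step 3 — Parallel combination: 1/Z_total = 1/R + 1/L + 1/C; Z_total = 0.001767 + j1.356 Ω = 1.356∠89.9° Ω.
Step 4 — Source phasor: V = 90.8∠41.7° V = 67.79 + j60.4 V.
Step 5 — Ohm's law: I = V / Z_total = (67.79 + j60.4) / (0.001767 + j1.356) = 44.62 - j49.95 A.
Step 6 — Convert to polar: |I| = 66.97 A, ∠I = -48.2°.

I = 66.97∠-48.2° A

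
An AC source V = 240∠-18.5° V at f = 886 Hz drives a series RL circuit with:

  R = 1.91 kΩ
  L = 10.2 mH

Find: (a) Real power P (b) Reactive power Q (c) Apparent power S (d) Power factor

Step 1 — Angular frequency: ω = 2π·f = 2π·886 = 5567 rad/s.
Step 2 — Component impedances:
  R: Z = R = 1910 Ω
  L: Z = jωL = j·5567·0.0102 = 0 + j56.78 Ω
Step 3 — Series combination: Z_total = R + L = 1910 + j56.78 Ω = 1911∠1.7° Ω.
Step 4 — Source phasor: V = 240∠-18.5° V = 227.6 - j76.15 V.
Step 5 — Current: I = V / Z = 0.1179 - j0.04337 A = 0.1256∠-20.2° A.
Step 6 — Complex power: S = V·I* = 30.13 + j0.8957 VA.
Step 7 — Real power: P = Re(S) = 30.13 W.
Step 8 — Reactive power: Q = Im(S) = 0.8957 VAR.
Step 9 — Apparent power: |S| = 30.14 VA.
Step 10 — Power factor: PF = P/|S| = 0.9996 (lagging).

(a) P = 30.13 W  (b) Q = 0.8957 VAR  (c) S = 30.14 VA  (d) PF = 0.9996 (lagging)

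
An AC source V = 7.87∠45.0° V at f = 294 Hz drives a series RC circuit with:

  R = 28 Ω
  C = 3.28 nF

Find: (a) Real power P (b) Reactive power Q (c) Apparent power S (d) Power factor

Step 1 — Angular frequency: ω = 2π·f = 2π·294 = 1847 rad/s.
Step 2 — Component impedances:
  R: Z = R = 28 Ω
  C: Z = 1/(jωC) = -j/(ω·C) = 0 - j1.65e+05 Ω
Step 3 — Series combination: Z_total = R + C = 28 - j1.65e+05 Ω = 1.65e+05∠-90.0° Ω.
Step 4 — Source phasor: V = 7.87∠45.0° V = 5.565 + j5.565 V.
Step 5 — Current: I = V / Z = -3.371e-05 + j3.372e-05 A = 4.768e-05∠135.0° A.
Step 6 — Complex power: S = V·I* = 6.367e-08 - j0.0003753 VA.
Step 7 — Real power: P = Re(S) = 6.367e-08 W.
Step 8 — Reactive power: Q = Im(S) = -0.0003753 VAR.
Step 9 — Apparent power: |S| = 0.0003753 VA.
Step 10 — Power factor: PF = P/|S| = 0.0001697 (leading).

(a) P = 6.367e-08 W  (b) Q = -0.0003753 VAR  (c) S = 0.0003753 VA  (d) PF = 0.0001697 (leading)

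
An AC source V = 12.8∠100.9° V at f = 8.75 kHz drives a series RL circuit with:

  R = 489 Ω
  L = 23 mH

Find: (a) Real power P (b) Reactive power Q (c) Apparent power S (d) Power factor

Step 1 — Angular frequency: ω = 2π·f = 2π·8750 = 5.498e+04 rad/s.
Step 2 — Component impedances:
  R: Z = R = 489 Ω
  L: Z = jωL = j·5.498e+04·0.023 = 0 + j1264 Ω
Step 3 — Series combination: Z_total = R + L = 489 + j1264 Ω = 1356∠68.9° Ω.
Step 4 — Source phasor: V = 12.8∠100.9° V = -2.42 + j12.57 V.
Step 5 — Current: I = V / Z = 0.008003 + j0.005009 A = 0.009441∠32.0° A.
Step 6 — Complex power: S = V·I* = 0.04359 + j0.1127 VA.
Step 7 — Real power: P = Re(S) = 0.04359 W.
Step 8 — Reactive power: Q = Im(S) = 0.1127 VAR.
Step 9 — Apparent power: |S| = 0.1208 VA.
Step 10 — Power factor: PF = P/|S| = 0.3607 (lagging).

(a) P = 0.04359 W  (b) Q = 0.1127 VAR  (c) S = 0.1208 VA  (d) PF = 0.3607 (lagging)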